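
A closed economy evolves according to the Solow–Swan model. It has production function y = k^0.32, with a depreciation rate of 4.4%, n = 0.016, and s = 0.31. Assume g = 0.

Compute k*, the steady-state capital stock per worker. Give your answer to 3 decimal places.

k* = 11.190

In steady state, investment equals break-even investment: s·k^α = (n + δ)·k.
Dividing both sides by k: k^(1−α) = s / (n + δ).
k^0.68 = 0.31 / (0.016 + 0.044) = 0.31 / 0.060 = 5.1667
k* = 5.1667^(1/0.68) ≈ 11.1903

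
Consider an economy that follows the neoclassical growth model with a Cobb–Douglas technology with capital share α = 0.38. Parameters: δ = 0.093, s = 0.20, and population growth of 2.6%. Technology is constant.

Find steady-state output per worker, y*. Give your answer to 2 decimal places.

y* ≈ 1.37

Steady state requires s·f(k) = (n + δ)·k, i.e. s·k^α = (n + δ)·k.
Dividing both sides by k: k^(1−α) = s / (n + δ).
k^0.62 = 0.20 / (0.026 + 0.093) = 0.20 / 0.119 = 1.6807
k* = 1.6807^(1/0.62) ≈ 2.3104
y* = (k*)^α = 2.3104^0.38 ≈ 1.3747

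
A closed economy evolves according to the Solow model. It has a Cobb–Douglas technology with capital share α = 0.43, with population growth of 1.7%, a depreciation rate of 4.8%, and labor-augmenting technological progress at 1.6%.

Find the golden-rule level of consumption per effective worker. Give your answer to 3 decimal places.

c_gold ≈ 2.008

At the golden rule, f'(k) = n + g + δ, so α·k^(α−1) = n + g + δ and k_gold = (α/(n + g + δ))^(1/(1−α)).
k_gold = (0.43/0.081)^(1/0.57) = 5.3086^1.7544 ≈ 18.7027
c_gold = f(k_gold) − (n + g + δ)·k_gold = 3.5231 − 0.081×18.7027 ≈ 2.0082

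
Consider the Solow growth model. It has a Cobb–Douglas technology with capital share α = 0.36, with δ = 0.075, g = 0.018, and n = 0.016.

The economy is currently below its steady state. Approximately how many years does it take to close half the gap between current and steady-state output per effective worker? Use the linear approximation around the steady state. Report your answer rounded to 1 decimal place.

half-life ≈ 9.9 years

Near the steady state the convergence rate is λ = (1 − α)(n + g + δ).
λ = (1 − 0.36) × 0.109 = 0.64 × 0.109 = 0.06976
Half-life = ln 2 / λ = 0.6931 / 0.06976 ≈ 9.94 years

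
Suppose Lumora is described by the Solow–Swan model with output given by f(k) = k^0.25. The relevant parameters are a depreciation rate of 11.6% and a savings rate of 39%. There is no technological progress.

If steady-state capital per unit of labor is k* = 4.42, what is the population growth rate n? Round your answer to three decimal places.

n ≈ 0.012

Steady state requires s·f(k) = (n + δ)·k, i.e. s·k^α = (n + δ)·k.
So s / (n + δ) = (k*)^(1−α) = 4.42^0.75 = 3.0484.
Therefore n + δ = s / 3.0484 = 0.39 / 3.0484 = 0.1279, so n = 0.1279 − 0.116 = 0.0119.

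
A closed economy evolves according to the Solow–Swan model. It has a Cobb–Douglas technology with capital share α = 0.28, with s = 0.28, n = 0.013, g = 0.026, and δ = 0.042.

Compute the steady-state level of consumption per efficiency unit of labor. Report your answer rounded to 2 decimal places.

c* = 1.17

Steady state requires s·f(k) = (n + g + δ)·k, i.e. s·k^α = (n + g + δ)·k.
Rearranging, k^(1−α) = s / (n + g + δ).
k^0.72 = 0.28 / (0.013 + 0.026 + 0.042) = 0.28 / 0.081 = 3.4568
k* = 3.4568^(1/0.72) ≈ 5.5996
y* = (k*)^α = 5.5996^0.28 ≈ 1.6199
c* = (1 − s)·y* = (1 − 0.28) × 1.6199 ≈ 1.1663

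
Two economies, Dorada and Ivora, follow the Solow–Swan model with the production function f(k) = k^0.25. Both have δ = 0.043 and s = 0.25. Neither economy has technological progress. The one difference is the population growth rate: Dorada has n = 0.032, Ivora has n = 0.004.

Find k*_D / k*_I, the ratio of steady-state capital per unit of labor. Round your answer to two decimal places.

Steady-state k* = [s/(n + δ)]^(1/(1−α)), so the ratio is [ (s_D/(n + δ)_D) / (s_I/(n + δ)_I) ]^1.3333.
s_D/(n + δ)_D = 0.25/0.075 = 3.3333; s_I/(n + δ)_I = 0.25/0.047 = 5.3191.
Ratio = (3.3333/5.3191)^1.3333 = 0.6267^1.3333 ≈ 0.5363

k*_D / k*_I ≈ 0.54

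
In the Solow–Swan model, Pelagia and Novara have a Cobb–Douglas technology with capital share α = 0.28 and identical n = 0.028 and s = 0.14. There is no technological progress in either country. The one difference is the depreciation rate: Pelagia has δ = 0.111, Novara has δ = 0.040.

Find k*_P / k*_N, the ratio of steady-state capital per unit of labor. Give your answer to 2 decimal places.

k*_P / k*_N ≈ 0.37

Steady-state k* = [s/(n + δ)]^(1/(1−α)), so the ratio is [ (s_P/(n + δ)_P) / (s_N/(n + δ)_N) ]^1.3889.
s_P/(n + δ)_P = 0.14/0.139 = 1.0072; s_N/(n + δ)_N = 0.14/0.068 = 2.0588.
Ratio = (1.0072/2.0588)^1.3889 = 0.4892^1.3889 ≈ 0.3704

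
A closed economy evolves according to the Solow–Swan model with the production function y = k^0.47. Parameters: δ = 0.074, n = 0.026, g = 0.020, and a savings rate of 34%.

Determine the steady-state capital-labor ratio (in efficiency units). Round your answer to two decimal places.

k* = 7.13

In steady state, investment equals break-even investment: s·k^α = (n + g + δ)·k.
Rearranging, k^(1−α) = s / (n + g + δ).
k^0.53 = 0.34 / (0.026 + 0.020 + 0.074) = 0.34 / 0.120 = 2.8333
k* = 2.8333^(1/0.53) ≈ 7.1348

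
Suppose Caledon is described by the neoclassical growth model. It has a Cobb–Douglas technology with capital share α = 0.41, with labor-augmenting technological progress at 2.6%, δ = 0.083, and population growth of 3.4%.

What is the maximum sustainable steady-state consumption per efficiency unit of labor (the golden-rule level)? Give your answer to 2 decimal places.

c_gold ≈ 1.23

At the golden rule, f'(k) = n + g + δ, so α·k^(α−1) = n + g + δ and k_gold = (α/(n + g + δ))^(1/(1−α)).
k_gold = (0.41/0.143)^(1/0.59) = 2.8671^1.6949 ≈ 5.9610
c_gold = f(k_gold) − (n + g + δ)·k_gold = 2.0791 − 0.143×5.9610 ≈ 1.2267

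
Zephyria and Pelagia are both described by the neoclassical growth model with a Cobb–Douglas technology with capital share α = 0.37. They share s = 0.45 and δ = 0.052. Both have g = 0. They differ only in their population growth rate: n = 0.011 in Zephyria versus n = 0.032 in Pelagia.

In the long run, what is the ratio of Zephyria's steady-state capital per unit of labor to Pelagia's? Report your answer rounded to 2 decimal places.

Steady-state k* = [s/(n + δ)]^(1/(1−α)), so the ratio is [ (s_Z/(n + δ)_Z) / (s_P/(n + δ)_P) ]^1.5873.
s_Z/(n + δ)_Z = 0.45/0.063 = 7.1429; s_P/(n + δ)_P = 0.45/0.084 = 5.3571.
Ratio = (7.1429/5.3571)^1.5873 = 1.3334^1.5873 ≈ 1.5789

ratio ≈ 1.58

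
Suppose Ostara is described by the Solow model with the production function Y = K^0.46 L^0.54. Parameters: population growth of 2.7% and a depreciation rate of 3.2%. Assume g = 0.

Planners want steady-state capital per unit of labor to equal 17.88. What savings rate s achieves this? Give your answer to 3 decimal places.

In steady state, investment equals break-even investment: s·k^α = (n + δ)·k.
So s / (n + δ) = (k*)^(1−α) = 17.88^0.54 = 4.7455.
Therefore s = 4.7455 × (n + δ) = 4.7455 × 0.059 = 0.2800.

s ≈ 0.280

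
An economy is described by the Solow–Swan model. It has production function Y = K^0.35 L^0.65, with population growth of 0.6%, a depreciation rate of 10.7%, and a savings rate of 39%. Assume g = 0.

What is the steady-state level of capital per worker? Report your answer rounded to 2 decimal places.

Steady state requires s·f(k) = (n + δ)·k, i.e. s·k^α = (n + δ)·k.
Dividing both sides by k: k^(1−α) = s / (n + δ).
k^0.65 = 0.39 / (0.006 + 0.107) = 0.39 / 0.113 = 3.4513
k* = 3.4513^(1/0.65) ≈ 6.7246

k* ≈ 6.72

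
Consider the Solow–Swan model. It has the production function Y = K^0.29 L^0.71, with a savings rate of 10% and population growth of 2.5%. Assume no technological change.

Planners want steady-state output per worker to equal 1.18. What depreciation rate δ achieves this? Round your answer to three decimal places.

Steady state requires s·f(k) = (n + δ)·k, i.e. s·k^α = (n + δ)·k.
Since y* = [s/(n + δ)]^(α/(1−α)), we have s/(n + δ) = (y*)^((1−α)/α) = 1.18^2.4483 = 1.4996.
Therefore n + δ = s / 1.4996 = 0.10 / 1.4996 = 0.0667, so δ = 0.0667 − 0.025 = 0.0417.

δ ≈ 0.042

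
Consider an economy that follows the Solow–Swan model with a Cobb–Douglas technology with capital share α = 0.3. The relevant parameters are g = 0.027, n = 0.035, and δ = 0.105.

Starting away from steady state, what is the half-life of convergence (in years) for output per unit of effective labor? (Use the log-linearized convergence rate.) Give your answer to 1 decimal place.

Near the steady state the convergence rate is λ = (1 − α)(n + g + δ).
λ = (1 − 0.3) × 0.167 = 0.7 × 0.167 = 0.1169
Half-life = ln 2 / λ = 0.6931 / 0.1169 ≈ 5.93 years

half-life ≈ 5.9 years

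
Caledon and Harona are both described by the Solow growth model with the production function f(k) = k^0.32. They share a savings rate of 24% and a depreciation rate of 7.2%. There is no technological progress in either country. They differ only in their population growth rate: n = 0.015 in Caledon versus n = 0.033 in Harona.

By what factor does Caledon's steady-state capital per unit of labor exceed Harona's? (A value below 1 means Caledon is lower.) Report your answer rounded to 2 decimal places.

Steady-state k* = [s/(n + δ)]^(1/(1−α)), so the ratio is [ (s_C/(n + δ)_C) / (s_H/(n + δ)_H) ]^1.4706.
s_C/(n + δ)_C = 0.24/0.087 = 2.7586; s_H/(n + δ)_H = 0.24/0.105 = 2.2857.
Ratio = (2.7586/2.2857)^1.4706 = 1.2069^1.4706 ≈ 1.3186

ratio ≈ 1.32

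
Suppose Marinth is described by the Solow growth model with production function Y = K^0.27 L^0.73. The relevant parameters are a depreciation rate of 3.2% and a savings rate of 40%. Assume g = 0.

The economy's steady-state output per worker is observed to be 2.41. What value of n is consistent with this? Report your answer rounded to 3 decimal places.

n ≈ 0.005

At the steady state, Δk = 0, so s·k^α = (n + δ)·k.
Since y* = [s/(n + δ)]^(α/(1−α)), we have s/(n + δ) = (y*)^((1−α)/α) = 2.41^2.7037 = 10.7860.
Therefore n + δ = s / 10.7860 = 0.40 / 10.7860 = 0.0371, so n = 0.0371 − 0.032 = 0.0051.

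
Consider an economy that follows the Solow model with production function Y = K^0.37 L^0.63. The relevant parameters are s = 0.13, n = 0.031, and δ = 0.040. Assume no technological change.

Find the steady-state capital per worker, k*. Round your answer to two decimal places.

k* = 2.61

In steady state, investment equals break-even investment: s·k^α = (n + δ)·k.
Rearranging, k^(1−α) = s / (n + δ).
k^0.63 = 0.13 / (0.031 + 0.040) = 0.13 / 0.071 = 1.8310
k* = 1.8310^(1/0.63) ≈ 2.6120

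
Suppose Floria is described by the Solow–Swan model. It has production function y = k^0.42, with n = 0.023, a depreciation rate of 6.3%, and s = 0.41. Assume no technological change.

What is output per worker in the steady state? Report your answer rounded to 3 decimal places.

y* = 3.099

Steady state requires s·f(k) = (n + δ)·k, i.e. s·k^α = (n + δ)·k.
Dividing both sides by k: k^(1−α) = s / (n + δ).
k^0.58 = 0.41 / (0.023 + 0.063) = 0.41 / 0.086 = 4.7674
k* = 4.7674^(1/0.58) ≈ 14.7724
y* = (k*)^α = 14.7724^0.42 ≈ 3.0986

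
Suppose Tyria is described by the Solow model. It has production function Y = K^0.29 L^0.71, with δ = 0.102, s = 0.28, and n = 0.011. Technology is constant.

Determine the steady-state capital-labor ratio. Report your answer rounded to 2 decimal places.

k* = 3.59

In steady state, investment equals break-even investment: s·k^α = (n + δ)·k.
Dividing both sides by k: k^(1−α) = s / (n + δ).
k^0.71 = 0.28 / (0.011 + 0.102) = 0.28 / 0.113 = 2.4779
k* = 2.4779^(1/0.71) ≈ 3.5896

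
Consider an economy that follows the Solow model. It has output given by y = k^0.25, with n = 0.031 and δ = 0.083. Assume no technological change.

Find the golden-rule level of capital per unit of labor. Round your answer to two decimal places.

k_gold ≈ 2.85

The golden rule sets f'(k) = n + δ, i.e. α·k^(α−1) = n + δ.
So k^(1−α) = α / (n + δ) = 0.25 / 0.114 = 2.1930.
k_gold = 2.1930^(1/0.75) ≈ 2.8492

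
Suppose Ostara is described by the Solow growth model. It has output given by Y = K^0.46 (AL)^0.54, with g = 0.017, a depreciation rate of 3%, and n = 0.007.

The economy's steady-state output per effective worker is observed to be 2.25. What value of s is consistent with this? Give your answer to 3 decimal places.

At the steady state, Δk = 0, so s·k^α = (n + g + δ)·k.
Since y* = [s/(n + g + δ)]^(α/(1−α)), we have s/(n + g + δ) = (y*)^((1−α)/α) = 2.25^1.1739 = 2.5908.
Therefore s = 2.5908 × (n + g + δ) = 2.5908 × 0.054 = 0.1399.

s ≈ 0.140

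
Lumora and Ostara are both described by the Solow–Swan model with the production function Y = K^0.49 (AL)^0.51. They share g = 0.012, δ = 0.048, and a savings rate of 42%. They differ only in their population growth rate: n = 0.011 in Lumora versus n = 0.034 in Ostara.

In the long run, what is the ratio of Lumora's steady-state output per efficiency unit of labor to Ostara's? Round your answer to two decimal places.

Steady-state y* = [s/(n + g + δ)]^(α/(1−α)), so the ratio is [ (s_L/(n + g + δ)_L) / (s_O/(n + g + δ)_O) ]^0.9608.
s_L/(n + g + δ)_L = 0.42/0.071 = 5.9155; s_O/(n + g + δ)_O = 0.42/0.094 = 4.4681.
Ratio = (5.9155/4.4681)^0.9608 = 1.3239^0.9608 ≈ 1.3094

ratio ≈ 1.31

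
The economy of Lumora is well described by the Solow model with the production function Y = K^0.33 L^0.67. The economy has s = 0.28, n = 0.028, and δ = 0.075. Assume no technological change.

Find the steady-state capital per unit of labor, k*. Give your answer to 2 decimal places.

In steady state, investment equals break-even investment: s·k^α = (n + δ)·k.
Dividing both sides by k: k^(1−α) = s / (n + δ).
k^0.67 = 0.28 / (0.028 + 0.075) = 0.28 / 0.103 = 2.7184
k* = 2.7184^(1/0.67) ≈ 4.4487

k* ≈ 4.45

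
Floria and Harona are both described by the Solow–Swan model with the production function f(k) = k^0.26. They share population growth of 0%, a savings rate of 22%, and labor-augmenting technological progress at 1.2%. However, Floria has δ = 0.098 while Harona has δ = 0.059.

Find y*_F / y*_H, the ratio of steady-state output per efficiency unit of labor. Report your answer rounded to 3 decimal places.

Steady-state y* = [s/(n + g + δ)]^(α/(1−α)), so the ratio is [ (s_F/(n + g + δ)_F) / (s_H/(n + g + δ)_H) ]^0.3514.
s_F/(n + g + δ)_F = 0.22/0.110 = 2.0000; s_H/(n + g + δ)_H = 0.22/0.071 = 3.0986.
Ratio = (2.0000/3.0986)^0.3514 = 0.6455^0.3514 ≈ 0.8574

ratio ≈ 0.857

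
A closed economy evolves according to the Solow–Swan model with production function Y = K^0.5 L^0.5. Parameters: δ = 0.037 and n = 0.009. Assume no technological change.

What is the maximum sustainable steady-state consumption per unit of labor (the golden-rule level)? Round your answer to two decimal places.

At the golden rule, f'(k) = n + δ, so α·k^(α−1) = n + δ and k_gold = (α/(n + δ))^(1/(1−α)).
k_gold = (0.5/0.046)^(1/0.5) = 10.8696^2 ≈ 118.1482
c_gold = f(k_gold) − (n + δ)·k_gold = 10.8696 − 0.046×118.1482 ≈ 5.4348

c_gold ≈ 5.43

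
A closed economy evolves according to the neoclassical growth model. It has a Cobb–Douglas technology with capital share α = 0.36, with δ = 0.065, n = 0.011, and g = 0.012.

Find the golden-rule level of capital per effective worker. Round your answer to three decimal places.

k_gold ≈ 9.036

The golden rule sets f'(k) = n + g + δ, i.e. α·k^(α−1) = n + g + δ.
So k^(1−α) = α / (n + g + δ) = 0.36 / 0.088 = 4.0909.
k_gold = 4.0909^(1/0.64) ≈ 9.0358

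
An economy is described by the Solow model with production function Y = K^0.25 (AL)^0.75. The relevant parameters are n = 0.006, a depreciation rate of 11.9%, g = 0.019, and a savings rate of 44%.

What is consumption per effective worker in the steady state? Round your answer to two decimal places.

c* ≈ 0.81

Steady state requires s·f(k) = (n + g + δ)·k, i.e. s·k^α = (n + g + δ)·k.
Dividing both sides by k: k^(1−α) = s / (n + g + δ).
k^0.75 = 0.44 / (0.006 + 0.019 + 0.119) = 0.44 / 0.144 = 3.0556
k* = 3.0556^(1/0.75) ≈ 4.4340
y* = (k*)^α = 4.4340^0.25 ≈ 1.4511
c* = (1 − s)·y* = (1 − 0.44) × 1.4511 ≈ 0.8126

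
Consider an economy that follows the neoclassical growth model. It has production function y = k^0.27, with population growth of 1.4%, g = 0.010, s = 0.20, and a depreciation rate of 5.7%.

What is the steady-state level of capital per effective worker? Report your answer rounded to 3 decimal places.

Steady state requires s·f(k) = (n + g + δ)·k, i.e. s·k^α = (n + g + δ)·k.
Dividing both sides by k: k^(1−α) = s / (n + g + δ).
k^0.73 = 0.20 / (0.014 + 0.010 + 0.057) = 0.20 / 0.081 = 2.4691
k* = 2.4691^(1/0.73) ≈ 3.4492

k* ≈ 3.449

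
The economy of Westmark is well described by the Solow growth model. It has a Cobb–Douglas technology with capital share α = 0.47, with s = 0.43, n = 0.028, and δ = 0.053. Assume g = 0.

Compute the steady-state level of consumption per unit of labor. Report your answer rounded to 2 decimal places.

c* ≈ 2.50

At the steady state, Δk = 0, so s·k^α = (n + δ)·k.
Dividing both sides by k: k^(1−α) = s / (n + δ).
k^0.53 = 0.43 / (0.028 + 0.053) = 0.43 / 0.081 = 5.3086
k* = 5.3086^(1/0.53) ≈ 23.3285
y* = (k*)^α = 23.3285^0.47 ≈ 4.3945
c* = (1 − s)·y* = (1 − 0.43) × 4.3945 ≈ 2.5049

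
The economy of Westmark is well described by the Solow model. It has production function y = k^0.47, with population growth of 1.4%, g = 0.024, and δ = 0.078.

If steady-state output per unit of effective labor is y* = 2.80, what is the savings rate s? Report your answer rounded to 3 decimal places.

s ≈ 0.370

In steady state, investment equals break-even investment: s·k^α = (n + g + δ)·k.
Since y* = [s/(n + g + δ)]^(α/(1−α)), we have s/(n + g + δ) = (y*)^((1−α)/α) = 2.80^1.1277 = 3.1934.
Therefore s = 3.1934 × (n + g + δ) = 3.1934 × 0.116 = 0.3704.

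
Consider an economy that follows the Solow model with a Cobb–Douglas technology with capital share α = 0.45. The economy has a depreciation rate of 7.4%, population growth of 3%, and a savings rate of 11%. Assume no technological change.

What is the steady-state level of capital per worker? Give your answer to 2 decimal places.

Steady state requires s·f(k) = (n + δ)·k, i.e. s·k^α = (n + δ)·k.
Dividing both sides by k: k^(1−α) = s / (n + δ).
k^0.55 = 0.11 / (0.030 + 0.074) = 0.11 / 0.104 = 1.0577
k* = 1.0577^(1/0.55) ≈ 1.1074

k* = 1.11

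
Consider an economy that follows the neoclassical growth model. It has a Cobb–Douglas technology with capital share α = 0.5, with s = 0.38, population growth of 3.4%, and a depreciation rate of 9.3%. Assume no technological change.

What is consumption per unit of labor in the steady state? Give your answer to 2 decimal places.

c* ≈ 1.86

At the steady state, Δk = 0, so s·k^α = (n + δ)·k.
Dividing both sides by k: k^(1−α) = s / (n + δ).
k^0.5 = 0.38 / (0.034 + 0.093) = 0.38 / 0.127 = 2.9921
k* = 2.9921^(1/0.5) ≈ 8.9527
y* = (k*)^α = 8.9527^0.5 ≈ 2.9921
c* = (1 − s)·y* = (1 − 0.38) × 2.9921 ≈ 1.8551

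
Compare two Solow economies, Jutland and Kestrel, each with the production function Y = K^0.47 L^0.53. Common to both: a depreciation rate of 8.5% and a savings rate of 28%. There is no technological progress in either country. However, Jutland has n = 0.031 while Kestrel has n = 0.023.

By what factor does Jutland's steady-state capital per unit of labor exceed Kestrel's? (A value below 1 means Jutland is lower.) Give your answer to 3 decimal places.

Steady-state k* = [s/(n + δ)]^(1/(1−α)), so the ratio is [ (s_J/(n + δ)_J) / (s_K/(n + δ)_K) ]^1.8868.
s_J/(n + δ)_J = 0.28/0.116 = 2.4138; s_K/(n + δ)_K = 0.28/0.108 = 2.5926.
Ratio = (2.4138/2.5926)^1.8868 = 0.9310^1.8868 ≈ 0.8738

ratio ≈ 0.874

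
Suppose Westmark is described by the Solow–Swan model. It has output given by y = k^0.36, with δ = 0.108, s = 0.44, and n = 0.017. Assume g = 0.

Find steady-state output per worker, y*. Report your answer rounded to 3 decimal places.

y* ≈ 2.030

In steady state, investment equals break-even investment: s·k^α = (n + δ)·k.
Dividing both sides by k: k^(1−α) = s / (n + δ).
k^0.64 = 0.44 / (0.017 + 0.108) = 0.44 / 0.125 = 3.5200
k* = 3.5200^(1/0.64) ≈ 7.1445
y* = (k*)^α = 7.1445^0.36 ≈ 2.0297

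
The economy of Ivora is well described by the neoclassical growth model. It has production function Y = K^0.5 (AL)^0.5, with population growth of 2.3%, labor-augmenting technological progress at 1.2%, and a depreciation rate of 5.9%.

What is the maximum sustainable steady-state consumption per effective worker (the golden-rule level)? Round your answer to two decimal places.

c_gold ≈ 2.66

At the golden rule, f'(k) = n + g + δ, so α·k^(α−1) = n + g + δ and k_gold = (α/(n + g + δ))^(1/(1−α)).
k_gold = (0.5/0.094)^(1/0.5) = 5.3191^2 ≈ 28.2928
c_gold = f(k_gold) − (n + g + δ)·k_gold = 5.3191 − 0.094×28.2928 ≈ 2.6596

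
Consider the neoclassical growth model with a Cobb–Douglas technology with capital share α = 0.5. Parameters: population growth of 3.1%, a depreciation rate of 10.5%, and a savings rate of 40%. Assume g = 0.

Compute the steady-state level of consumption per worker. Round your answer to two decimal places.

In steady state, investment equals break-even investment: s·k^α = (n + δ)·k.
Dividing both sides by k: k^(1−α) = s / (n + δ).
k^0.5 = 0.40 / (0.031 + 0.105) = 0.40 / 0.136 = 2.9412
k* = 2.9412^(1/0.5) ≈ 8.6507
y* = (k*)^α = 8.6507^0.5 ≈ 2.9412
c* = (1 − s)·y* = (1 − 0.40) × 2.9412 ≈ 1.7647

c* = 1.76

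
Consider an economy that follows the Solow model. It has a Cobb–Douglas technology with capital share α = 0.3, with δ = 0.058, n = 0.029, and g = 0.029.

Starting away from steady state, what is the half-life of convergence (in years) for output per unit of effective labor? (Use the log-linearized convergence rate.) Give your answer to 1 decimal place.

about 8.5 years

Near the steady state the convergence rate is λ = (1 − α)(n + g + δ).
λ = (1 − 0.3) × 0.116 = 0.7 × 0.116 = 0.0812
Half-life = ln 2 / λ = 0.6931 / 0.0812 ≈ 8.54 years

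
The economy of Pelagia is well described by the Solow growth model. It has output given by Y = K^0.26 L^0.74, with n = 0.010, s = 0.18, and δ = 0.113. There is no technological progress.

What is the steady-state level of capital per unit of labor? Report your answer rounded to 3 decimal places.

In steady state, investment equals break-even investment: s·k^α = (n + δ)·k.
Rearranging, k^(1−α) = s / (n + δ).
k^0.74 = 0.18 / (0.010 + 0.113) = 0.18 / 0.123 = 1.4634
k* = 1.4634^(1/0.74) ≈ 1.6729

k* ≈ 1.673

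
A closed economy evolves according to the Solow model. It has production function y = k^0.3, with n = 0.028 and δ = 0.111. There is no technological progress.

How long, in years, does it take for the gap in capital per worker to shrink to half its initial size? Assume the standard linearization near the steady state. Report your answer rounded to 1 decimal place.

Near the steady state the convergence rate is λ = (1 − α)(n + δ).
λ = (1 − 0.3) × 0.139 = 0.7 × 0.139 = 0.0973
Half-life = ln 2 / λ = 0.6931 / 0.0973 ≈ 7.12 years

about 7.1 years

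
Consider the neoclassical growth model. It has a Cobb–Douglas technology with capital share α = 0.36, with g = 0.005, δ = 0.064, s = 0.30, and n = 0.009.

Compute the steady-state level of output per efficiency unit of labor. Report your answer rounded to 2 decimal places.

y* = 2.13

At the steady state, Δk = 0, so s·k^α = (n + g + δ)·k.
Dividing both sides by k: k^(1−α) = s / (n + g + δ).
k^0.64 = 0.30 / (0.009 + 0.005 + 0.064) = 0.30 / 0.078 = 3.8462
k* = 3.8462^(1/0.64) ≈ 8.2056
y* = (k*)^α = 8.2056^0.36 ≈ 2.1334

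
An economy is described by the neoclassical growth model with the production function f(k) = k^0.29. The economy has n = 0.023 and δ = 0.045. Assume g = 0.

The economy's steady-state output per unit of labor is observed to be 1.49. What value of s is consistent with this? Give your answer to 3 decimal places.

Steady state requires s·f(k) = (n + δ)·k, i.e. s·k^α = (n + δ)·k.
Since y* = [s/(n + δ)]^(α/(1−α)), we have s/(n + δ) = (y*)^((1−α)/α) = 1.49^2.4483 = 2.6547.
Therefore s = 2.6547 × (n + δ) = 2.6547 × 0.068 = 0.1805.

s ≈ 0.181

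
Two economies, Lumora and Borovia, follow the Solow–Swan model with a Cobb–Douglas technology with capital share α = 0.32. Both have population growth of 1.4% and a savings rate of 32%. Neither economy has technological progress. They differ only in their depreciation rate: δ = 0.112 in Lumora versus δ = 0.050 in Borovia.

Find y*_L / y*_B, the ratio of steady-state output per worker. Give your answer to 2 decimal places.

ratio ≈ 0.73

Steady-state y* = [s/(n + δ)]^(α/(1−α)), so the ratio is [ (s_L/(n + δ)_L) / (s_B/(n + δ)_B) ]^0.4706.
s_L/(n + δ)_L = 0.32/0.126 = 2.5397; s_B/(n + δ)_B = 0.32/0.064 = 5.0000.
Ratio = (2.5397/5.0000)^0.4706 = 0.5079^0.4706 ≈ 0.7270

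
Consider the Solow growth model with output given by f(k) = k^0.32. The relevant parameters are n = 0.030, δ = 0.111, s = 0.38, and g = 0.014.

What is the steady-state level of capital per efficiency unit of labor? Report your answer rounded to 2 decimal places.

In steady state, investment equals break-even investment: s·k^α = (n + g + δ)·k.
Dividing both sides by k: k^(1−α) = s / (n + g + δ).
k^0.68 = 0.38 / (0.030 + 0.014 + 0.111) = 0.38 / 0.155 = 2.4516
k* = 2.4516^(1/0.68) ≈ 3.7387

k* ≈ 3.74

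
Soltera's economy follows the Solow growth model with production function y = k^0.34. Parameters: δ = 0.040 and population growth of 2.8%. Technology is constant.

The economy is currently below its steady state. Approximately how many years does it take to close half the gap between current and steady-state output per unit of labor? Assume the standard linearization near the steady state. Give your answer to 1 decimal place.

about 15.4 years

Near the steady state the convergence rate is λ = (1 − α)(n + δ).
λ = (1 − 0.34) × 0.068 = 0.66 × 0.068 = 0.04488
Half-life = ln 2 / λ = 0.6931 / 0.04488 ≈ 15.44 years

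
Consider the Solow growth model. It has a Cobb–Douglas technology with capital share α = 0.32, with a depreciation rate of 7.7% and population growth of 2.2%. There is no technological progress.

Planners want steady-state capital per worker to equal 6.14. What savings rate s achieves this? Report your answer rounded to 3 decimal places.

At the steady state, Δk = 0, so s·k^α = (n + δ)·k.
So s / (n + δ) = (k*)^(1−α) = 6.14^0.68 = 3.4352.
Therefore s = 3.4352 × (n + δ) = 3.4352 × 0.099 = 0.3401.

s ≈ 0.340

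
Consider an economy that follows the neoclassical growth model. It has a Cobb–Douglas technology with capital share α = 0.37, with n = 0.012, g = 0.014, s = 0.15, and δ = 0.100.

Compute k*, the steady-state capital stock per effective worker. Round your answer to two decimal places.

k* = 1.32

Steady state requires s·f(k) = (n + g + δ)·k, i.e. s·k^α = (n + g + δ)·k.
Dividing both sides by k: k^(1−α) = s / (n + g + δ).
k^0.63 = 0.15 / (0.012 + 0.014 + 0.100) = 0.15 / 0.126 = 1.1905
k* = 1.1905^(1/0.63) ≈ 1.3189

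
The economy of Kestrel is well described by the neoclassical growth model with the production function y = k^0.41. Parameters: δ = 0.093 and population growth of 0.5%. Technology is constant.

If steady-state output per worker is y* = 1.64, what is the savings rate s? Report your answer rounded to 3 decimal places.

Steady state requires s·f(k) = (n + δ)·k, i.e. s·k^α = (n + δ)·k.
Since y* = [s/(n + δ)]^(α/(1−α)), we have s/(n + δ) = (y*)^((1−α)/α) = 1.64^1.439 = 2.0378.
Therefore s = 2.0378 × (n + δ) = 2.0378 × 0.098 = 0.1997.

s ≈ 0.200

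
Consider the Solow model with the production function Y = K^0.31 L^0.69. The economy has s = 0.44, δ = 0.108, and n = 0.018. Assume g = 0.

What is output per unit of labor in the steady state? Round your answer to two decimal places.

Steady state requires s·f(k) = (n + δ)·k, i.e. s·k^α = (n + δ)·k.
Rearranging, k^(1−α) = s / (n + δ).
k^0.69 = 0.44 / (0.018 + 0.108) = 0.44 / 0.126 = 3.4921
k* = 3.4921^(1/0.69) ≈ 6.1247
y* = (k*)^α = 6.1247^0.31 ≈ 1.7539

y* ≈ 1.75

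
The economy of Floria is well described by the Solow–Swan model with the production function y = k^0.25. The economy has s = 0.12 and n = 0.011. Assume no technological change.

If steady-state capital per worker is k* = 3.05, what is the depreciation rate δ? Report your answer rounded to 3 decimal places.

Steady state requires s·f(k) = (n + δ)·k, i.e. s·k^α = (n + δ)·k.
So s / (n + δ) = (k*)^(1−α) = 3.05^0.75 = 2.3079.
Therefore n + δ = s / 2.3079 = 0.12 / 2.3079 = 0.0520, so δ = 0.0520 − 0.011 = 0.0410.

δ ≈ 0.041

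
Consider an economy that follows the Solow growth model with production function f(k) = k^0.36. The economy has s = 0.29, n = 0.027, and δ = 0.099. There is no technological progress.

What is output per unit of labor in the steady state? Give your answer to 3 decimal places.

In steady state, investment equals break-even investment: s·k^α = (n + δ)·k.
Rearranging, k^(1−α) = s / (n + δ).
k^0.64 = 0.29 / (0.027 + 0.099) = 0.29 / 0.126 = 2.3016
k* = 2.3016^(1/0.64) ≈ 3.6785
y* = (k*)^α = 3.6785^0.36 ≈ 1.5982

y* = 1.598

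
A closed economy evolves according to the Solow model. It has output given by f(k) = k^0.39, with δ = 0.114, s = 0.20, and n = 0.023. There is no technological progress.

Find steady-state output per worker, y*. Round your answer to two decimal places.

y* ≈ 1.27

Steady state requires s·f(k) = (n + δ)·k, i.e. s·k^α = (n + δ)·k.
Dividing both sides by k: k^(1−α) = s / (n + δ).
k^0.61 = 0.20 / (0.023 + 0.114) = 0.20 / 0.137 = 1.4599
k* = 1.4599^(1/0.61) ≈ 1.8594
y* = (k*)^α = 1.8594^0.39 ≈ 1.2737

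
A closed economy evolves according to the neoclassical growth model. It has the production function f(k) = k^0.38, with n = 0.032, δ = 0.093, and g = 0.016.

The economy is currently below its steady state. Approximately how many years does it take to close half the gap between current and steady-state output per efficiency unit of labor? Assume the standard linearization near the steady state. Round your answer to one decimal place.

Near the steady state the convergence rate is λ = (1 − α)(n + g + δ).
λ = (1 − 0.38) × 0.141 = 0.62 × 0.141 = 0.08742
Half-life = ln 2 / λ = 0.6931 / 0.08742 ≈ 7.93 years

about 7.9 years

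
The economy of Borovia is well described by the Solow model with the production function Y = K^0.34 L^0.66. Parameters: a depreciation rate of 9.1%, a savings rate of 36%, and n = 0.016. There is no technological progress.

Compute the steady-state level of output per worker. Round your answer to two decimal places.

In steady state, investment equals break-even investment: s·k^α = (n + δ)·k.
Dividing both sides by k: k^(1−α) = s / (n + δ).
k^0.66 = 0.36 / (0.016 + 0.091) = 0.36 / 0.107 = 3.3645
k* = 3.3645^(1/0.66) ≈ 6.2859
y* = (k*)^α = 6.2859^0.34 ≈ 1.8683

y* = 1.87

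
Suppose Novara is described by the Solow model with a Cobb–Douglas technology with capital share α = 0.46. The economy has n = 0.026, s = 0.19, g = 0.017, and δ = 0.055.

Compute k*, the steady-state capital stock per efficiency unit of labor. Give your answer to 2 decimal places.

k* ≈ 3.41

Steady state requires s·f(k) = (n + g + δ)·k, i.e. s·k^α = (n + g + δ)·k.
Rearranging, k^(1−α) = s / (n + g + δ).
k^0.54 = 0.19 / (0.026 + 0.017 + 0.055) = 0.19 / 0.098 = 1.9388
k* = 1.9388^(1/0.54) ≈ 3.4078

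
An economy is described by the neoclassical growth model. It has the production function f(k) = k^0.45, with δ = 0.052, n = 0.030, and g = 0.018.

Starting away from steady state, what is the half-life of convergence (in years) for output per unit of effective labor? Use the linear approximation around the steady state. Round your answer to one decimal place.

Near the steady state the convergence rate is λ = (1 − α)(n + g + δ).
λ = (1 − 0.45) × 0.100 = 0.55 × 0.100 = 0.0550
Half-life = ln 2 / λ = 0.6931 / 0.0550 ≈ 12.60 years

t_½ ≈ 12.6 years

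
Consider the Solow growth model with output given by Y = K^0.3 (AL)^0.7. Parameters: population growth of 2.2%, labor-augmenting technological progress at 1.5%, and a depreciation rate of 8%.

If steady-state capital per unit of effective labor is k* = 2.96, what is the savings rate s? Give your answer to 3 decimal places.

At the steady state, Δk = 0, so s·k^α = (n + g + δ)·k.
So s / (n + g + δ) = (k*)^(1−α) = 2.96^0.7 = 2.1375.
Therefore s = 2.1375 × (n + g + δ) = 2.1375 × 0.117 = 0.2501.

s ≈ 0.250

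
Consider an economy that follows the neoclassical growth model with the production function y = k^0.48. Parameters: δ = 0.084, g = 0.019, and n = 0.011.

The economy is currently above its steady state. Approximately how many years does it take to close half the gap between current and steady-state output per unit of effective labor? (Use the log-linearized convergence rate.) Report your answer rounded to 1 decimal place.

half-life ≈ 11.7 years

Near the steady state the convergence rate is λ = (1 − α)(n + g + δ).
λ = (1 − 0.48) × 0.114 = 0.52 × 0.114 = 0.05928
Half-life = ln 2 / λ = 0.6931 / 0.05928 ≈ 11.69 years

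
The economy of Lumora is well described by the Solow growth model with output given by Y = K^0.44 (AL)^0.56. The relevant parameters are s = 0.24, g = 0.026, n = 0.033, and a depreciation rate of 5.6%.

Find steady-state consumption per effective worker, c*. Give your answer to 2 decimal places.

c* ≈ 1.35

At the steady state, Δk = 0, so s·k^α = (n + g + δ)·k.
Dividing both sides by k: k^(1−α) = s / (n + g + δ).
k^0.56 = 0.24 / (0.033 + 0.026 + 0.056) = 0.24 / 0.115 = 2.0870
k* = 2.0870^(1/0.56) ≈ 3.7203
y* = (k*)^α = 3.7203^0.44 ≈ 1.7826
c* = (1 − s)·y* = (1 − 0.24) × 1.7826 ≈ 1.3548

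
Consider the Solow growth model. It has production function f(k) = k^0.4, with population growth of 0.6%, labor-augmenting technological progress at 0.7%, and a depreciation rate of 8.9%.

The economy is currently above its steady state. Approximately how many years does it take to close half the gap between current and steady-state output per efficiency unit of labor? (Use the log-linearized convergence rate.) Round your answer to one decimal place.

Near the steady state the convergence rate is λ = (1 − α)(n + g + δ).
λ = (1 − 0.4) × 0.102 = 0.6 × 0.102 = 0.0612
Half-life = ln 2 / λ = 0.6931 / 0.0612 ≈ 11.33 years

about 11.3 years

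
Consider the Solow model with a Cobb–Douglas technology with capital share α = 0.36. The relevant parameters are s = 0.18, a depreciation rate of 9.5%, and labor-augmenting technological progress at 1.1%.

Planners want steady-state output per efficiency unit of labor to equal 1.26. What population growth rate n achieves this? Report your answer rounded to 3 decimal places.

Steady state requires s·f(k) = (n + g + δ)·k, i.e. s·k^α = (n + g + δ)·k.
Since y* = [s/(n + g + δ)]^(α/(1−α)), we have s/(n + g + δ) = (y*)^((1−α)/α) = 1.26^1.7778 = 1.5081.
Therefore n + g + δ = s / 1.5081 = 0.18 / 1.5081 = 0.1194, so n = 0.1194 − 0.106 = 0.0134.

n ≈ 0.013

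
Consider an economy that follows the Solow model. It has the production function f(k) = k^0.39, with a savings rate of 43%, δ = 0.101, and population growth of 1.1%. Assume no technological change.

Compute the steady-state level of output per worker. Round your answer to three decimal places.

Steady state requires s·f(k) = (n + δ)·k, i.e. s·k^α = (n + δ)·k.
Rearranging, k^(1−α) = s / (n + δ).
k^0.61 = 0.43 / (0.011 + 0.101) = 0.43 / 0.112 = 3.8393
k* = 3.8393^(1/0.61) ≈ 9.0738
y* = (k*)^α = 9.0738^0.39 ≈ 2.3634

y* = 2.363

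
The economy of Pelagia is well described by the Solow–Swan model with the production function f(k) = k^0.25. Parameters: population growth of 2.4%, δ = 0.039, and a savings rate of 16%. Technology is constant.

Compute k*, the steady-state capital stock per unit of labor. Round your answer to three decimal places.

k* = 3.465

At the steady state, Δk = 0, so s·k^α = (n + δ)·k.
Rearranging, k^(1−α) = s / (n + δ).
k^0.75 = 0.16 / (0.024 + 0.039) = 0.16 / 0.063 = 2.5397
k* = 2.5397^(1/0.75) ≈ 3.4651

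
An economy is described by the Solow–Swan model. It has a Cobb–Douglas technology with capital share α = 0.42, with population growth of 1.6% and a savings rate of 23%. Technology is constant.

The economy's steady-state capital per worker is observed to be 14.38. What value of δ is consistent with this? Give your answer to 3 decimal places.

In steady state, investment equals break-even investment: s·k^α = (n + δ)·k.
So s / (n + δ) = (k*)^(1−α) = 14.38^0.58 = 4.6935.
Therefore n + δ = s / 4.6935 = 0.23 / 4.6935 = 0.0490, so δ = 0.0490 − 0.016 = 0.0330.

δ ≈ 0.033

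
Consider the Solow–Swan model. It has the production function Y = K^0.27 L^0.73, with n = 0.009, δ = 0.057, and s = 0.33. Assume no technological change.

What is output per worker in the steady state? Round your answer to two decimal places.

y* = 1.81

In steady state, investment equals break-even investment: s·k^α = (n + δ)·k.
Dividing both sides by k: k^(1−α) = s / (n + δ).
k^0.73 = 0.33 / (0.009 + 0.057) = 0.33 / 0.066 = 5.0000
k* = 5.0000^(1/0.73) ≈ 9.0676
y* = (k*)^α = 9.0676^0.27 ≈ 1.8135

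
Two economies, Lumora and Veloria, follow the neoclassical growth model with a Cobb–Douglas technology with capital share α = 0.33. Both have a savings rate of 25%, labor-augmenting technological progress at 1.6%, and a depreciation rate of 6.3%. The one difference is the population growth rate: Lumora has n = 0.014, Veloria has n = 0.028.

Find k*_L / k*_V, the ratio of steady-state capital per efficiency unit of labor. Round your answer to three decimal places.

Steady-state k* = [s/(n + g + δ)]^(1/(1−α)), so the ratio is [ (s_L/(n + g + δ)_L) / (s_V/(n + g + δ)_V) ]^1.4925.
s_L/(n + g + δ)_L = 0.25/0.093 = 2.6882; s_V/(n + g + δ)_V = 0.25/0.107 = 2.3364.
Ratio = (2.6882/2.3364)^1.4925 = 1.1506^1.4925 ≈ 1.2329

ratio ≈ 1.233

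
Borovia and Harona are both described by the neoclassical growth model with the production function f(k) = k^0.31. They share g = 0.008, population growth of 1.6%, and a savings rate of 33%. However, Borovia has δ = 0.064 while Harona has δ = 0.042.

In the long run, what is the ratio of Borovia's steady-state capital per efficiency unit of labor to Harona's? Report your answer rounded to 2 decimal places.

ratio ≈ 0.66

Steady-state k* = [s/(n + g + δ)]^(1/(1−α)), so the ratio is [ (s_B/(n + g + δ)_B) / (s_H/(n + g + δ)_H) ]^1.4493.
s_B/(n + g + δ)_B = 0.33/0.088 = 3.7500; s_H/(n + g + δ)_H = 0.33/0.066 = 5.0000.
Ratio = (3.7500/5.0000)^1.4493 = 0.7500^1.4493 ≈ 0.6591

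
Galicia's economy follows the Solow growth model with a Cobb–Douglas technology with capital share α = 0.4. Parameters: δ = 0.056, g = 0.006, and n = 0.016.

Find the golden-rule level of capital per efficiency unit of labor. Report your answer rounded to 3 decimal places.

k_gold ≈ 15.250

The golden rule sets f'(k) = n + g + δ, i.e. α·k^(α−1) = n + g + δ.
So k^(1−α) = α / (n + g + δ) = 0.4 / 0.078 = 5.1282.
k_gold = 5.1282^(1/0.6) ≈ 15.2502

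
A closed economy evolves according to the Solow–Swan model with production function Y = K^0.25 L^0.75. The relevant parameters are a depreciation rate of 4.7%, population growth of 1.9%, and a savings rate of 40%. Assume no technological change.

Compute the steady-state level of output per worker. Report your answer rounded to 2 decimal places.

y* ≈ 1.82

In steady state, investment equals break-even investment: s·k^α = (n + δ)·k.
Dividing both sides by k: k^(1−α) = s / (n + δ).
k^0.75 = 0.40 / (0.019 + 0.047) = 0.40 / 0.066 = 6.0606
k* = 6.0606^(1/0.75) ≈ 11.0498
y* = (k*)^α = 11.0498^0.25 ≈ 1.8232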